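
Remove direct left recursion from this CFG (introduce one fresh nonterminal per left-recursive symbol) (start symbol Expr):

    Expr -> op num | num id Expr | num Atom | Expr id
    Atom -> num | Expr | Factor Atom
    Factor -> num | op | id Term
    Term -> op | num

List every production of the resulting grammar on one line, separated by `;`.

Left recursion appears on Expr.
For Expr: α = {id}, β = {op num, num id Expr, num Atom}. Rewrite as Expr → β Expr1 and Expr1 → α Expr1 | ε.

Expr -> op num Expr1 | num id Expr Expr1 | num Atom Expr1; Atom -> num | Expr | Factor Atom; Factor -> num | op | id Term; Term -> op | num; Expr1 -> id Expr1 | epsilon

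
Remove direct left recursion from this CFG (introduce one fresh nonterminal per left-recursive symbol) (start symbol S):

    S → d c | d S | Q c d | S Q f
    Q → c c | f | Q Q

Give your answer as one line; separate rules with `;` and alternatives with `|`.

S, Q are directly left-recursive.
For S: α = {Q f}, β = {d c, d S, Q c d}. Rewrite as S → β S' and S' → α S' | ε.
For Q: α = {Q}, β = {c c, f}. Rewrite as Q → β Q' and Q' → α Q' | ε.

S → d c S' | d S S' | Q c d S'; Q → c c Q' | f Q'; S' → Q f S' | eps; Q' → Q Q' | eps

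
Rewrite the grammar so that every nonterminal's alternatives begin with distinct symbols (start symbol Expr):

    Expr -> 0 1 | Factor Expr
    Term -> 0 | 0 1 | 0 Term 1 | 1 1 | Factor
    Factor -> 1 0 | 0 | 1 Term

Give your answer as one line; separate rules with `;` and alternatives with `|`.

Expr -> 0 1 | Factor Expr; Term -> 1 1 | Factor | 0 Term1; Factor -> 0 | 1 Factor1; Term1 -> ε | 1 | Term 1; Factor1 -> 0 | Term

Term has alternatives sharing prefix '0': factor to Term → 0 Term1 with Term1 → ε | 1 | Term 1.
Factor has alternatives sharing prefix '1': factor to Factor → 1 Factor1 with Factor1 → 0 | Term.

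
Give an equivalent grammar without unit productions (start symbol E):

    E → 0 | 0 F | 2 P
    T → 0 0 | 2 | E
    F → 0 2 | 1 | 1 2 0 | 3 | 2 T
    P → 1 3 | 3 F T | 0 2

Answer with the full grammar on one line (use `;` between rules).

Unit pairs: T ⇒* {E}.
For every A with A ⇒* B via unit rules, add B's non-unit alternatives to A; then delete every rule of the form X → Y.

E → 0 | 0 F | 2 P; T → 0 | 0 F | 2 P | 0 0 | 2; F → 0 2 | 1 | 1 2 0 | 3 | 2 T; P → 1 3 | 3 F T | 0 2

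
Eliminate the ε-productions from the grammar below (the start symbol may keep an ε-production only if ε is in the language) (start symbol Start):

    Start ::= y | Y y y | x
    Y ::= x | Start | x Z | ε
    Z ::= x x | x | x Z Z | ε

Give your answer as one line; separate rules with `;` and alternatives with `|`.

Start ::= y | Y y y | y y | x; Y ::= x | Start | x Z; Z ::= x x | x | x Z Z | x Z

The nullable symbols are {Y, Z}.
ε ∉ L(G), so no ε-production is kept.
For each production, add variants omitting each subset of nullable occurrences: Start → Y y y gives Y y y | y y. Z → x Z Z gives x Z Z | x Z.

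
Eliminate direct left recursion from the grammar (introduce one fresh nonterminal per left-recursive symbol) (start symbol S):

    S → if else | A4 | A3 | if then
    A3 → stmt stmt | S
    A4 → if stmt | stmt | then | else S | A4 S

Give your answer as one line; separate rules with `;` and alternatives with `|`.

Directly left-recursive nonterminal: A4.
For A4: α = {S}, β = {if stmt, stmt, then, else S}. Rewrite as A4 → β A4' and A4' → α A4' | ε.

S → if else | A4 | A3 | if then; A3 → stmt stmt | S; A4 → if stmt A4' | stmt A4' | then A4' | else S A4'; A4' → S A4' | epsilon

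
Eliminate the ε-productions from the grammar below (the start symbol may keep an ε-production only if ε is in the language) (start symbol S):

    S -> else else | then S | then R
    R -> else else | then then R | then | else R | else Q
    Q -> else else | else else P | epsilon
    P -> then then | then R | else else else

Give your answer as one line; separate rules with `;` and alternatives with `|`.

S -> else else | then S | then R; R -> else else | then then R | then | else R | else Q | else; Q -> else else | else else P; P -> then then | then R | else else else

Nullable set = {Q}.
ε ∉ L(G), so no ε-production is kept.
Expand every rule over subsets of its nullable positions: R → else Q gives else Q | else.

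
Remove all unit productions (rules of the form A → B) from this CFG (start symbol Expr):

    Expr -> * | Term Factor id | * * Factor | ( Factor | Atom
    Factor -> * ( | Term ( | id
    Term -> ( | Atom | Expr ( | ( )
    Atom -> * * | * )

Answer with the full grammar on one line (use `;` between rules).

Expr -> * * | * ) | * | Term Factor id | * * Factor | ( Factor; Factor -> * ( | Term ( | id; Term -> ( | Expr ( | ( ) | * * | * ); Atom -> * * | * )

Unit pairs: Expr ⇒* {Atom}; Term ⇒* {Atom}.
Replace each nonterminal's rules with the union of the non-unit rules of every nonterminal it unit-derives.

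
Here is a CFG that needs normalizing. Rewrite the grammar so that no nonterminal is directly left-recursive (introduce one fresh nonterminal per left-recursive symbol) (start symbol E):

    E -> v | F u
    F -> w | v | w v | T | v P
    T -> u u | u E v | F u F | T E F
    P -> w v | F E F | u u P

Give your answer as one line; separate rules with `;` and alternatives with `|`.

Directly left-recursive nonterminal: T.
For T: α = {E F}, β = {u u, u E v, F u F}. Rewrite as T → β T' and T' → α T' | ε.

E -> v | F u; F -> w | v | w v | T | v P; T -> u u T' | u E v T' | F u F T'; P -> w v | F E F | u u P; T' -> E F T' | ε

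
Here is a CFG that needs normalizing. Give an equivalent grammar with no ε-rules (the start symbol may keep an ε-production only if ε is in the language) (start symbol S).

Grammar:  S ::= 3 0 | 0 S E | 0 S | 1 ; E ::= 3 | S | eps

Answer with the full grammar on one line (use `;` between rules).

S ::= 3 0 | 0 S E | 0 S | 1; E ::= 3 | S

Nullable set = {E}.
ε ∉ L(G), so no ε-production is kept.
Expand every rule over subsets of its nullable positions: S → 0 S E gives 0 S E | 0 S.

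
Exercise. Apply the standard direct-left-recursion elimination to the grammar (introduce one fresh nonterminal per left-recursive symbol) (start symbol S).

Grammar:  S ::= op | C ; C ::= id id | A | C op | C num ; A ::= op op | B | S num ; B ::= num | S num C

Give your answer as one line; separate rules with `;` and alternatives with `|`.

Left recursion appears on C.
For C: α = {op, num}, β = {id id, A}. Rewrite as C → β C' and C' → α C' | ε.

S ::= op | C; C ::= id id C' | A C'; A ::= op op | B | S num; B ::= num | S num C; C' ::= op C' | num C' | ε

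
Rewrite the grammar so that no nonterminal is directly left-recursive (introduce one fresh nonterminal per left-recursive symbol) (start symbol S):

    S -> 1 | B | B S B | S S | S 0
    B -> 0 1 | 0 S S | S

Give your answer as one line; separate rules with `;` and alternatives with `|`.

Directly left-recursive nonterminal: S.
For S: α = {S, 0}, β = {1, B, B S B}. Rewrite as S → β S' and S' → α S' | ε.

S -> 1 S' | B S' | B S B S'; B -> 0 1 | 0 S S | S; S' -> S S' | 0 S' | eps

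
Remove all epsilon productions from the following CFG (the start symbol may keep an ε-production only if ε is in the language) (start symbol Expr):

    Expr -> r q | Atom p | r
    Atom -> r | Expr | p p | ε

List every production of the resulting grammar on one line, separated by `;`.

Nullable set = {Atom}.
ε ∉ L(G), so no ε-production is kept.
Add the nullable-subset variants: Expr → Atom p gives Atom p | p.

Expr -> r q | Atom p | p | r; Atom -> r | Expr | p p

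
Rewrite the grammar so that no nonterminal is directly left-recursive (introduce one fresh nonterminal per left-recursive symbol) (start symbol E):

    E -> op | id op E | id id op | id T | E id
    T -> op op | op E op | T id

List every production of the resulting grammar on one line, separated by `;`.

E, T are directly left-recursive.
For E: α = {id}, β = {op, id op E, id id op, id T}. Rewrite as E → β E' and E' → α E' | ε.
For T: α = {id}, β = {op op, op E op}. Rewrite as T → β T' and T' → α T' | ε.

E -> op E' | id op E E' | id id op E' | id T E'; T -> op op T' | op E op T'; E' -> id E' | ε; T' -> id T' | ε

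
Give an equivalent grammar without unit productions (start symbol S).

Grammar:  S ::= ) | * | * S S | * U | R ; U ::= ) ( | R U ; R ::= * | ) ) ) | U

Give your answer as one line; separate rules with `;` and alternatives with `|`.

Unit pairs: R ⇒* {U}; S ⇒* {R, U}.
Replace each nonterminal's rules with the union of the non-unit rules of every nonterminal it unit-derives.

S ::= ) ( | R U | ) | * | * S S | * U | ) ) ); U ::= ) ( | R U; R ::= ) ( | R U | * | ) ) )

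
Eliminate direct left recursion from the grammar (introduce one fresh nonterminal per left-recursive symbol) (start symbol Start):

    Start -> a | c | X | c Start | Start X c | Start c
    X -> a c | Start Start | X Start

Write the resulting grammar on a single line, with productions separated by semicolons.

Start -> a Start1 | c Start1 | X Start1 | c Start Start1; X -> a c X1 | Start Start X1; Start1 -> X c Start1 | c Start1 | epsilon; X1 -> Start X1 | epsilon

Directly left-recursive nonterminals: Start, X.
For Start: α = {X c, c}, β = {a, c, X, c Start}. Rewrite as Start → β Start1 and Start1 → α Start1 | ε.
For X: α = {Start}, β = {a c, Start Start}. Rewrite as X → β X1 and X1 → α X1 | ε.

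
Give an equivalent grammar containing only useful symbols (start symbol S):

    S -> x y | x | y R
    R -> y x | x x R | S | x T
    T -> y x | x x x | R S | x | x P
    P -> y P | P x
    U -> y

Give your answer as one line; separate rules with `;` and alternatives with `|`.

Generating nonterminals: {R, S, T, U}.
Reachable from S after that: {R, S, T}.
Removed useless symbols: {P, U} and every production mentioning them.

S -> x y | x | y R; R -> y x | x x R | S | x T; T -> y x | x x x | R S | x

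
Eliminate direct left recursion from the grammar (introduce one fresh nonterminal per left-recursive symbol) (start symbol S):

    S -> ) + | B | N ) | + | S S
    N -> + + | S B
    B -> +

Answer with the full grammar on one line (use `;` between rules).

Directly left-recursive nonterminal: S.
For S: α = {S}, β = {) +, B, N ), +}. Rewrite as S → β S' and S' → α S' | ε.

S -> ) + S' | B S' | N ) S' | + S'; N -> + + | S B; B -> +; S' -> S S' | ε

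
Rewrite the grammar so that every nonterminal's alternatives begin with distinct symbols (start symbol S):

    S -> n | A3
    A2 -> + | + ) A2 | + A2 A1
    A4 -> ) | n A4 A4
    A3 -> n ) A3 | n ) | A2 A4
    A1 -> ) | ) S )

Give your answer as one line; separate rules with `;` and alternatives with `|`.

A2 has alternatives sharing prefix '+': factor to A2 → + A2' with A2' → ε | ) A2 | A2 A1.
A3 has alternatives sharing prefix 'n )': factor to A3 → n ) A3' with A3' → A3 | ε.
A1 has alternatives sharing prefix ')': factor to A1 → ) A1' with A1' → ε | S ).

S -> n | A3; A2 -> + A2'; A4 -> ) | n A4 A4; A3 -> A2 A4 | n ) A3'; A1 -> ) A1'; A2' -> ε | ) A2 | A2 A1; A3' -> A3 | ε; A1' -> ε | S )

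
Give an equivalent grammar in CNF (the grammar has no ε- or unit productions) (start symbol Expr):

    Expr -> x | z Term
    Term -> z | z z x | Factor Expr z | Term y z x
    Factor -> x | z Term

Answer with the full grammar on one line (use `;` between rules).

Expr -> x | X1 Term; Term -> z | X1 Y1 | Factor Y2 | Term Y3; Factor -> x | X1 Term; X1 -> z; X2 -> x; X3 -> y; Y1 -> X1 X2; Y2 -> Expr X1; Y3 -> X3 Y4; Y4 -> X1 X2

Introduce a nonterminal for each terminal appearing in a rule of length ≥ 2: X1 → z, X2 → x, X3 → y.
Binarize each right-hand side of length ≥ 3 by chaining fresh nonterminals (Y1, Y2, …): affected rules were Term → X1 X1 X2; Term → Factor Expr X1; Term → Term X3 X1 X2.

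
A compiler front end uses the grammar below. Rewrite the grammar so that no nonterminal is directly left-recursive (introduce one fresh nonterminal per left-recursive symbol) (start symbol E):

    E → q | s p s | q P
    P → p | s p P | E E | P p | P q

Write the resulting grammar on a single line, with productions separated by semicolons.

E → q | s p s | q P; P → p P' | s p P P' | E E P'; P' → p P' | q P' | ε

P is directly left-recursive.
For P: α = {p, q}, β = {p, s p P, E E}. Rewrite as P → β P' and P' → α P' | ε.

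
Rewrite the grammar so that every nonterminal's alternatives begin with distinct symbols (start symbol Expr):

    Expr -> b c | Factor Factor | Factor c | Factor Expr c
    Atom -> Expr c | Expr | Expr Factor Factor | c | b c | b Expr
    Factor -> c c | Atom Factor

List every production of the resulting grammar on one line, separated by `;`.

Expr -> b c | Factor Expr1; Atom -> c | Expr Atom1 | b Atom2; Factor -> c c | Atom Factor; Expr1 -> Factor | c | Expr c; Atom1 -> c | ε | Factor Factor; Atom2 -> c | Expr

Expr has alternatives sharing prefix 'Factor': factor to Expr → Factor Expr1 with Expr1 → Factor | c | Expr c.
Atom has alternatives sharing prefix 'Expr': factor to Atom → Expr Atom1 with Atom1 → c | ε | Factor Factor.
Atom has alternatives sharing prefix 'b': factor to Atom → b Atom2 with Atom2 → c | Expr.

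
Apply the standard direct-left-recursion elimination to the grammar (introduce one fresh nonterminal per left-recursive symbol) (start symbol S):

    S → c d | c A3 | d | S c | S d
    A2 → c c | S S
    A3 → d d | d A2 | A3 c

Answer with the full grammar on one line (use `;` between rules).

S → c d S' | c A3 S' | d S'; A2 → c c | S S; A3 → d d A3' | d A2 A3'; S' → c S' | d S' | ε; A3' → c A3' | ε

Left recursion appears on S, A3.
For S: α = {c, d}, β = {c d, c A3, d}. Rewrite as S → β S' and S' → α S' | ε.
For A3: α = {c}, β = {d d, d A2}. Rewrite as A3 → β A3' and A3' → α A3' | ε.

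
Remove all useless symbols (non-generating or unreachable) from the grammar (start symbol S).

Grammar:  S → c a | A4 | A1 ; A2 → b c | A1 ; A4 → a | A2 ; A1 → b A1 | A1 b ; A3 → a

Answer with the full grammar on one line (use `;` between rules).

S → c a | A4; A2 → b c; A4 → a | A2

Generating nonterminals: {A2, A3, A4, S}.
Reachable from S after that: {A2, A4, S}.
Removed useless symbols: {A1, A3} and every production mentioning them.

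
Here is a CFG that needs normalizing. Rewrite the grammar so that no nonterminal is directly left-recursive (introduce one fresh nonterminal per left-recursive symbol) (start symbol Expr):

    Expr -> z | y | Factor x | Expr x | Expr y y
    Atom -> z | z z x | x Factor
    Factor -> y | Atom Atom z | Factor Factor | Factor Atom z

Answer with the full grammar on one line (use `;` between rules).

Left recursion appears on Expr, Factor.
For Expr: α = {x, y y}, β = {z, y, Factor x}. Rewrite as Expr → β Expr1 and Expr1 → α Expr1 | ε.
For Factor: α = {Factor, Atom z}, β = {y, Atom Atom z}. Rewrite as Factor → β Factor1 and Factor1 → α Factor1 | ε.

Expr -> z Expr1 | y Expr1 | Factor x Expr1; Atom -> z | z z x | x Factor; Factor -> y Factor1 | Atom Atom z Factor1; Expr1 -> x Expr1 | y y Expr1 | ε; Factor1 -> Factor Factor1 | Atom z Factor1 | ε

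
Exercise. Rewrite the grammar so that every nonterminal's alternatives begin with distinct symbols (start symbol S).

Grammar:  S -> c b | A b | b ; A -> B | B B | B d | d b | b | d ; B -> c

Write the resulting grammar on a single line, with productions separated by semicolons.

A has alternatives sharing prefix 'B': factor to A → B A' with A' → ε | B | d.
A has alternatives sharing prefix 'd': factor to A → d A'' with A'' → b | ε.

S -> c b | A b | b; A -> b | B A' | d A''; B -> c; A' -> epsilon | B | d; A'' -> b | epsilon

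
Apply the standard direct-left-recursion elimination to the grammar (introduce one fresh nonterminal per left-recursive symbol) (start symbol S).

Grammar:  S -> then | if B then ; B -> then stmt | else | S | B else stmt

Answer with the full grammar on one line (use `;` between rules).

B is directly left-recursive.
For B: α = {else stmt}, β = {then stmt, else, S}. Rewrite as B → β B' and B' → α B' | ε.

S -> then | if B then; B -> then stmt B' | else B' | S B'; B' -> else stmt B' | eps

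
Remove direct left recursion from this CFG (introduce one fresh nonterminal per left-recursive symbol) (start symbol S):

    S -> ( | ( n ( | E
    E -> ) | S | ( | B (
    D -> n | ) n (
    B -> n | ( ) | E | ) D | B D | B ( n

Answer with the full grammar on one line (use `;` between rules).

B is directly left-recursive.
For B: α = {D, ( n}, β = {n, ( ), E, ) D}. Rewrite as B → β B' and B' → α B' | ε.

S -> ( | ( n ( | E; E -> ) | S | ( | B (; D -> n | ) n (; B -> n B' | ( ) B' | E B' | ) D B'; B' -> D B' | ( n B' | ε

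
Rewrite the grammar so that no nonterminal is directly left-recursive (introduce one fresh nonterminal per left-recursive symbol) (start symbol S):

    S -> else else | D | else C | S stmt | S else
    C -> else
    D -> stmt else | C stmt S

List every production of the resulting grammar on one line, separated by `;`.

S is directly left-recursive.
For S: α = {stmt, else}, β = {else else, D, else C}. Rewrite as S → β S' and S' → α S' | ε.

S -> else else S' | D S' | else C S'; C -> else; D -> stmt else | C stmt S; S' -> stmt S' | else S' | epsilon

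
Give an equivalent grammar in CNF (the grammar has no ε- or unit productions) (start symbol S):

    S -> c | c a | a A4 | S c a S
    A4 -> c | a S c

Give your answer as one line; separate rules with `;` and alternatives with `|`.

Introduce a nonterminal for each terminal appearing in a rule of length ≥ 2: X1 → c, X2 → a.
Binarize each right-hand side of length ≥ 3 by chaining fresh nonterminals (Y1, Y2, …): affected rules were S → S X1 X2 S; A4 → X2 S X1.

S -> c | X1 X2 | X2 A4 | S Y1; A4 -> c | X2 Y3; X1 -> c; X2 -> a; Y1 -> X1 Y2; Y2 -> X2 S; Y3 -> S X1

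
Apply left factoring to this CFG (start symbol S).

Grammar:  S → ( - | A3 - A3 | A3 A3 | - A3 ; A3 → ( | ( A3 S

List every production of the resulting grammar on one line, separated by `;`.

S → ( - | - A3 | A3 S'; A3 → ( A3'; S' → - A3 | A3; A3' → epsilon | A3 S

S has alternatives sharing prefix 'A3': factor to S → A3 S' with S' → - A3 | A3.
A3 has alternatives sharing prefix '(': factor to A3 → ( A3' with A3' → ε | A3 S.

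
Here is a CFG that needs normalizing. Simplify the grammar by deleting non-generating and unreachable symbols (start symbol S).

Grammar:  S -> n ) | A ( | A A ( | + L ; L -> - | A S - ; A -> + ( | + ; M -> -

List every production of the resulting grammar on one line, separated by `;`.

Generating nonterminals: {A, L, M, S}.
Reachable from S after that: {A, L, S}.
Removed useless symbols: {M} and every production mentioning them.

S -> n ) | A ( | A A ( | + L; L -> - | A S -; A -> + ( | +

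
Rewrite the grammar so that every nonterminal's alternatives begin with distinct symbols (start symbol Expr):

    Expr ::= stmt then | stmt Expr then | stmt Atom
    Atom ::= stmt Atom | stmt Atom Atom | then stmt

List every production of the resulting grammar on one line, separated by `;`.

Expr ::= stmt Expr1; Atom ::= then stmt | stmt Atom Atom1; Expr1 ::= then | Expr then | Atom; Atom1 ::= eps | Atom

Expr has alternatives sharing prefix 'stmt': factor to Expr → stmt Expr1 with Expr1 → then | Expr then | Atom.
Atom has alternatives sharing prefix 'stmt Atom': factor to Atom → stmt Atom Atom1 with Atom1 → ε | Atom.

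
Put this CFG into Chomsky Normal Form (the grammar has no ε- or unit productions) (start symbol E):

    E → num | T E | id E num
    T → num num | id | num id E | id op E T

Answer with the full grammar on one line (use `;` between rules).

Introduce a nonterminal for each terminal appearing in a rule of length ≥ 2: X1 → id, X2 → num, X3 → op.
Binarize each right-hand side of length ≥ 3 by chaining fresh nonterminals (Y1, Y2, …): affected rules were E → X1 E X2; T → X2 X1 E; T → X1 X3 E T.

E → num | T E | X1 Y1; T → X2 X2 | id | X2 Y2 | X1 Y3; X1 → id; X2 → num; X3 → op; Y1 → E X2; Y2 → X1 E; Y3 → X3 Y4; Y4 → E T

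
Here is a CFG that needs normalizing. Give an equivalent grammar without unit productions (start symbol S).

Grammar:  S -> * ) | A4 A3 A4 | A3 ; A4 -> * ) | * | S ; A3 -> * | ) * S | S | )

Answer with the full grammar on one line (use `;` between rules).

Unit pairs: A3 ⇒* {S}; A4 ⇒* {A3, S}; S ⇒* {A3}.
For each unit pair (A, B), copy every non-unit production of B to A, then drop all unit productions.

S -> * ) | A4 A3 A4 | * | ) * S | ); A4 -> * ) | * | A4 A3 A4 | ) * S | ); A3 -> * ) | A4 A3 A4 | * | ) * S | )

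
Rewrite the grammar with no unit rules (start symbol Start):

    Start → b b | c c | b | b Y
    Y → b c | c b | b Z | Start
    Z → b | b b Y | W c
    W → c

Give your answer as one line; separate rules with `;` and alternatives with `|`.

Unit pairs: Y ⇒* {Start}.
Replace each nonterminal's rules with the union of the non-unit rules of every nonterminal it unit-derives.

Start → b b | c c | b | b Y; Y → b b | c c | b | b Y | b c | c b | b Z; Z → b | b b Y | W c; W → c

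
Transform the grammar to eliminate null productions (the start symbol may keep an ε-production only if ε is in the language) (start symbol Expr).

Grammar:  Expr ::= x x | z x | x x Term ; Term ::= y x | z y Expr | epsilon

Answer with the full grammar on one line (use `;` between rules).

The nullable symbols are {Term}.
ε ∉ L(G), so no ε-production is kept.

Expr ::= x x | z x | x x Term; Term ::= y x | z y Expr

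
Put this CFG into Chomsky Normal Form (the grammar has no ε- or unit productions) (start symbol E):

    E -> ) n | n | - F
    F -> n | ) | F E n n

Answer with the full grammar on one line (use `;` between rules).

Introduce a nonterminal for each terminal appearing in a rule of length ≥ 2: X1 → ), X2 → n, X3 → -.
Binarize each right-hand side of length ≥ 3 by chaining fresh nonterminals (Y1, Y2, …): affected rules were F → F E X2 X2.

E -> X1 X2 | n | X3 F; F -> n | ) | F Y1; X1 -> ); X2 -> n; X3 -> -; Y1 -> E Y2; Y2 -> X2 X2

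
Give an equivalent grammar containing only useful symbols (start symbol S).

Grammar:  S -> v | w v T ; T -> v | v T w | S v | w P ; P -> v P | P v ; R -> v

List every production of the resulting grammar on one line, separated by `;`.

Generating nonterminals: {R, S, T}.
Reachable from S after that: {S, T}.
Removed useless symbols: {P, R} and every production mentioning them.

S -> v | w v T; T -> v | v T w | S v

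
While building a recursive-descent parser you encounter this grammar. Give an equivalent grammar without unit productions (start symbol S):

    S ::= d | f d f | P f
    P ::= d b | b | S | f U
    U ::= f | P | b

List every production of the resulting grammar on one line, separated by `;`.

Unit pairs: P ⇒* {S}; U ⇒* {P, S}.
Replace each nonterminal's rules with the union of the non-unit rules of every nonterminal it unit-derives.

S ::= d | f d f | P f; P ::= d | f d f | P f | d b | b | f U; U ::= f | b | d | f d f | P f | d b | f U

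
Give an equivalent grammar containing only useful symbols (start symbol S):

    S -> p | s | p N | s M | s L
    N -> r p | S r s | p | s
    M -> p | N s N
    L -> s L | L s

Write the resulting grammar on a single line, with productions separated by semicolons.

Generating nonterminals: {M, N, S}.
Reachable from S after that: {M, N, S}.
Removed useless symbols: {L} and every production mentioning them.

S -> p | s | p N | s M; N -> r p | S r s | p | s; M -> p | N s N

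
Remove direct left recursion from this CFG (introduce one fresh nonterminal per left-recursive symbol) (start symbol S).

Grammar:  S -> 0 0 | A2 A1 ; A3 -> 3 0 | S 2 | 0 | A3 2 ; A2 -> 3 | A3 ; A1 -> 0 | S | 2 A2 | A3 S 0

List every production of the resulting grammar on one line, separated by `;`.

S -> 0 0 | A2 A1; A3 -> 3 0 A3' | S 2 A3' | 0 A3'; A2 -> 3 | A3; A1 -> 0 | S | 2 A2 | A3 S 0; A3' -> 2 A3' | ε

Directly left-recursive nonterminal: A3.
For A3: α = {2}, β = {3 0, S 2, 0}. Rewrite as A3 → β A3' and A3' → α A3' | ε.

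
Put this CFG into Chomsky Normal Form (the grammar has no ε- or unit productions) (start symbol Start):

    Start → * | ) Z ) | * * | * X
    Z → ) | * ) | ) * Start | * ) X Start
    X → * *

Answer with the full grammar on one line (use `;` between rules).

Introduce a nonterminal for each terminal appearing in a rule of length ≥ 2: X1 → ), X2 → *.
Binarize each right-hand side of length ≥ 3 by chaining fresh nonterminals (Y1, Y2, …): affected rules were Start → X1 Z X1; Z → X1 X2 Start; Z → X2 X1 X Start.

Start → * | X1 Y1 | X2 X2 | X2 X; Z → ) | X2 X1 | X1 Y2 | X2 Y3; X → X2 X2; X1 → ); X2 → *; Y1 → Z X1; Y2 → X2 Start; Y3 → X1 Y4; Y4 → X Start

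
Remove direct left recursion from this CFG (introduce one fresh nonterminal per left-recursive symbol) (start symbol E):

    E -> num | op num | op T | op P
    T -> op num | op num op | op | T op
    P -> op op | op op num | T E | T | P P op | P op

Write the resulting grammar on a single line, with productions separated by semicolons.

E -> num | op num | op T | op P; T -> op num T' | op num op T' | op T'; P -> op op P' | op op num P' | T E P' | T P'; T' -> op T' | ε; P' -> P op P' | op P' | ε

T, P are directly left-recursive.
For T: α = {op}, β = {op num, op num op, op}. Rewrite as T → β T' and T' → α T' | ε.
For P: α = {P op, op}, β = {op op, op op num, T E, T}. Rewrite as P → β P' and P' → α P' | ε.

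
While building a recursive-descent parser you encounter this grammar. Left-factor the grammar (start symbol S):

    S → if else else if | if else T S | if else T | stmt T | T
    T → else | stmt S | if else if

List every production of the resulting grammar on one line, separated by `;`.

S has alternatives sharing prefix 'if else': factor to S → if else S' with S' → else if | T S | T.
S' has alternatives sharing prefix 'T': factor to S' → T S'' with S'' → S | ε.

S → stmt T | T | if else S'; T → else | stmt S | if else if; S' → else if | T S''; S'' → S | ε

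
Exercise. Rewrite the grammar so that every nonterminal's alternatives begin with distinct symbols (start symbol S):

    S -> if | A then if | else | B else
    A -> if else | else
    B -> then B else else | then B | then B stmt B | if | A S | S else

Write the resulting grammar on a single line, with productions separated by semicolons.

B has alternatives sharing prefix 'then B': factor to B → then B B' with B' → else else | ε | stmt B.

S -> if | A then if | else | B else; A -> if else | else; B -> if | A S | S else | then B B'; B' -> else else | ε | stmt B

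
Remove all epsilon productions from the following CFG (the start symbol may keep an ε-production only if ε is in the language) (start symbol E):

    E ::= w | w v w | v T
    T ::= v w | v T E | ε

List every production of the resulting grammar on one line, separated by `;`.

E ::= w | w v w | v T | v; T ::= v w | v T E | v E

Nullable set = {T}.
ε ∉ L(G), so no ε-production is kept.
Add the nullable-subset variants: E → v T gives v T | v. T → v T E gives v T E | v E.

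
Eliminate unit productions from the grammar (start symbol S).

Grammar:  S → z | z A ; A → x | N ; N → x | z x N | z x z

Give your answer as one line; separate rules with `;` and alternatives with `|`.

Unit pairs: A ⇒* {N}.
Replace each nonterminal's rules with the union of the non-unit rules of every nonterminal it unit-derives.

S → z | z A; A → x | z x N | z x z; N → x | z x N | z x z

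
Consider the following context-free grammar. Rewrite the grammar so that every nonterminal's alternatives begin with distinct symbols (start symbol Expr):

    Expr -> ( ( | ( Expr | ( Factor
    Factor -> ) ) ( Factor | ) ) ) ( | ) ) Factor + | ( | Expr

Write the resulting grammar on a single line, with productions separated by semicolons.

Expr -> ( Expr1; Factor -> ( | Expr | ) ) Factor1; Expr1 -> ( | Expr | Factor; Factor1 -> ( Factor | ) ( | Factor +

Expr has alternatives sharing prefix '(': factor to Expr → ( Expr1 with Expr1 → ( | Expr | Factor.
Factor has alternatives sharing prefix ') )': factor to Factor → ) ) Factor1 with Factor1 → ( Factor | ) ( | Factor +.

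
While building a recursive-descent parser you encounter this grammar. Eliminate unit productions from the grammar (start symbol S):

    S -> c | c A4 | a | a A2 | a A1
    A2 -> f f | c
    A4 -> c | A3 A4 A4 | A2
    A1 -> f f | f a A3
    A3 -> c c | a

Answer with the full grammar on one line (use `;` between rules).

S -> c | c A4 | a | a A2 | a A1; A2 -> f f | c; A4 -> c | A3 A4 A4 | f f; A1 -> f f | f a A3; A3 -> c c | a

Unit pairs: A4 ⇒* {A2}.
For every A with A ⇒* B via unit rules, add B's non-unit alternatives to A; then delete every rule of the form X → Y.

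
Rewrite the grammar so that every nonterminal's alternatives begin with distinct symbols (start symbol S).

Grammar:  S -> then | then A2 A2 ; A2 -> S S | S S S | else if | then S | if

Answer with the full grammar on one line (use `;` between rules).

S has alternatives sharing prefix 'then': factor to S → then S' with S' → ε | A2 A2.
A2 has alternatives sharing prefix 'S S': factor to A2 → S S A2' with A2' → ε | S.

S -> then S'; A2 -> else if | then S | if | S S A2'; S' -> ε | A2 A2; A2' -> ε | S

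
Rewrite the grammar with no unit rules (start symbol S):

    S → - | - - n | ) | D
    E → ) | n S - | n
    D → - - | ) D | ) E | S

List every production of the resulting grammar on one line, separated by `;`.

Unit pairs: D ⇒* {S}; S ⇒* {D}.
Replace each nonterminal's rules with the union of the non-unit rules of every nonterminal it unit-derives.

S → - - | ) D | ) E | - | - - n | ); E → ) | n S - | n; D → - | - - n | ) | - - | ) D | ) E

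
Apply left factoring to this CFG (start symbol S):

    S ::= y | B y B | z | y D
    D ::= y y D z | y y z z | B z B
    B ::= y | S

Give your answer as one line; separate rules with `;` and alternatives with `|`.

S ::= B y B | z | y S'; D ::= B z B | y y D'; B ::= y | S; S' ::= epsilon | D; D' ::= D z | z z

S has alternatives sharing prefix 'y': factor to S → y S' with S' → ε | D.
D has alternatives sharing prefix 'y y': factor to D → y y D' with D' → D z | z z.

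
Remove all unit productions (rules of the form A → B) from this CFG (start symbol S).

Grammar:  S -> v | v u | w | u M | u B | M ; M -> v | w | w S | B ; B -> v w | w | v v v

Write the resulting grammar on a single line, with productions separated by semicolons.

S -> v w | w | v v v | v | v u | u M | u B | w S; M -> v w | w | v v v | v | w S; B -> v w | w | v v v

Unit pairs: M ⇒* {B}; S ⇒* {B, M}.
Replace each nonterminal's rules with the union of the non-unit rules of every nonterminal it unit-derives.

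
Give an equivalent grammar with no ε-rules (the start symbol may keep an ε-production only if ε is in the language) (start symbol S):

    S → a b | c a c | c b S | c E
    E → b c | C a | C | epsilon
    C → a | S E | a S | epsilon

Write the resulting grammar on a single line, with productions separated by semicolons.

Nullable set = {C, E}.
ε ∉ L(G), so no ε-production is kept.
Expand every rule over subsets of its nullable positions: S → c E gives c E | c. E → C a gives C a | a. C → S E gives S E | S.

S → a b | c a c | c b S | c E | c; E → b c | C a | a | C; C → a | S E | S | a S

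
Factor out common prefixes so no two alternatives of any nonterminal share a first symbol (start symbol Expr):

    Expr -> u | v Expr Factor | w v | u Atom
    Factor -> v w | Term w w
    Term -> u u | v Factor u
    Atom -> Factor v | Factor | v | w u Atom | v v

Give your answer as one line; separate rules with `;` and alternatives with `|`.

Expr -> v Expr Factor | w v | u Expr1; Factor -> v w | Term w w; Term -> u u | v Factor u; Atom -> w u Atom | Factor Atom1 | v Atom2; Expr1 -> epsilon | Atom; Atom1 -> v | epsilon; Atom2 -> epsilon | v

Expr has alternatives sharing prefix 'u': factor to Expr → u Expr1 with Expr1 → ε | Atom.
Atom has alternatives sharing prefix 'Factor': factor to Atom → Factor Atom1 with Atom1 → v | ε.
Atom has alternatives sharing prefix 'v': factor to Atom → v Atom2 with Atom2 → ε | v.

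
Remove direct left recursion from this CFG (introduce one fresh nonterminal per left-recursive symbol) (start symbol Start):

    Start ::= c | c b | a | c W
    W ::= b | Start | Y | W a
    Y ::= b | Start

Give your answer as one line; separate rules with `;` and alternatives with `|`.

Start ::= c | c b | a | c W; W ::= b W1 | Start W1 | Y W1; Y ::= b | Start; W1 ::= a W1 | ε

Directly left-recursive nonterminal: W.
For W: α = {a}, β = {b, Start, Y}. Rewrite as W → β W1 and W1 → α W1 | ε.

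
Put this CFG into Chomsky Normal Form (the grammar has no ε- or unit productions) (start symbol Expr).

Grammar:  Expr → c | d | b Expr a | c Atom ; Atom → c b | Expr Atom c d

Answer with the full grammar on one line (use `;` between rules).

Expr → c | d | X1 Y1 | X3 Atom; Atom → X3 X1 | Expr Y2; X1 → b; X2 → a; X3 → c; X4 → d; Y1 → Expr X2; Y2 → Atom Y3; Y3 → X3 X4

Introduce a nonterminal for each terminal appearing in a rule of length ≥ 2: X1 → b, X2 → a, X3 → c, X4 → d.
Binarize each right-hand side of length ≥ 3 by chaining fresh nonterminals (Y1, Y2, …): affected rules were Expr → X1 Expr X2; Atom → Expr Atom X3 X4.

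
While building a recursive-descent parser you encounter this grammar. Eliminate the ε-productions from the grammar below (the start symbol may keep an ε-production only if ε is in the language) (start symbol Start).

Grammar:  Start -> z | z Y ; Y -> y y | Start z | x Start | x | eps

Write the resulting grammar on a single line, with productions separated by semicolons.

Start -> z | z Y; Y -> y y | Start z | x Start | x

The nullable symbols are {Y}.
ε ∉ L(G), so no ε-production is kept.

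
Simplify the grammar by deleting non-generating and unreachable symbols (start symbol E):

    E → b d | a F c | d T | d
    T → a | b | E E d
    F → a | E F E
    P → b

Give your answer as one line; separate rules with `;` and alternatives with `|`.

E → b d | a F c | d T | d; T → a | b | E E d; F → a | E F E

Generating nonterminals: {E, F, P, T}.
Reachable from E after that: {E, F, T}.
Removed useless symbols: {P} and every production mentioning them.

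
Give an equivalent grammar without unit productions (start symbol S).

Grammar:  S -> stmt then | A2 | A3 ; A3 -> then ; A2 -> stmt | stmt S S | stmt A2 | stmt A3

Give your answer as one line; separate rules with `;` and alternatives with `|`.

Unit pairs: S ⇒* {A2, A3}.
Replace each nonterminal's rules with the union of the non-unit rules of every nonterminal it unit-derives.

S -> stmt | stmt S S | stmt A2 | stmt A3 | stmt then | then; A3 -> then; A2 -> stmt | stmt S S | stmt A2 | stmt A3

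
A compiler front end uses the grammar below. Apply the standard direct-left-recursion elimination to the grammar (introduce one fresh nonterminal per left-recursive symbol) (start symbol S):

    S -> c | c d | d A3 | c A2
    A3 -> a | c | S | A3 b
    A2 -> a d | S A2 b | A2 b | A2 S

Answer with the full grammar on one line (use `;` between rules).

Left recursion appears on A3, A2.
For A3: α = {b}, β = {a, c, S}. Rewrite as A3 → β A3' and A3' → α A3' | ε.
For A2: α = {b, S}, β = {a d, S A2 b}. Rewrite as A2 → β A2' and A2' → α A2' | ε.

S -> c | c d | d A3 | c A2; A3 -> a A3' | c A3' | S A3'; A2 -> a d A2' | S A2 b A2'; A3' -> b A3' | ε; A2' -> b A2' | S A2' | ε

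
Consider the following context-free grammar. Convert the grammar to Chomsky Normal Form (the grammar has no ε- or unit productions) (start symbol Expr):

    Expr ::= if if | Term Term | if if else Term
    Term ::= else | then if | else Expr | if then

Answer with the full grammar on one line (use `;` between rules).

Introduce a nonterminal for each terminal appearing in a rule of length ≥ 2: X1 → if, X2 → else, X3 → then.
Binarize each right-hand side of length ≥ 3 by chaining fresh nonterminals (Y1, Y2, …): affected rules were Expr → X1 X1 X2 Term.

Expr ::= X1 X1 | Term Term | X1 Y1; Term ::= else | X3 X1 | X2 Expr | X1 X3; X1 ::= if; X2 ::= else; X3 ::= then; Y1 ::= X1 Y2; Y2 ::= X2 Term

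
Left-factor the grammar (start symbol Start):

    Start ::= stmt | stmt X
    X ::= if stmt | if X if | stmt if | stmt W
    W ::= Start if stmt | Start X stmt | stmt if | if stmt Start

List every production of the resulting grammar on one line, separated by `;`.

Start has alternatives sharing prefix 'stmt': factor to Start → stmt Start1 with Start1 → ε | X.
X has alternatives sharing prefix 'if': factor to X → if X1 with X1 → stmt | X if.
X has alternatives sharing prefix 'stmt': factor to X → stmt X2 with X2 → if | W.
W has alternatives sharing prefix 'Start': factor to W → Start W1 with W1 → if stmt | X stmt.

Start ::= stmt Start1; X ::= if X1 | stmt X2; W ::= stmt if | if stmt Start | Start W1; Start1 ::= epsilon | X; X1 ::= stmt | X if; X2 ::= if | W; W1 ::= if stmt | X stmt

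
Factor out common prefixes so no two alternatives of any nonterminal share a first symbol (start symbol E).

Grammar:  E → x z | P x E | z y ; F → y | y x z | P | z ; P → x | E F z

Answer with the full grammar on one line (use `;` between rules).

E → x z | P x E | z y; F → P | z | y F'; P → x | E F z; F' → ε | x z

F has alternatives sharing prefix 'y': factor to F → y F' with F' → ε | x z.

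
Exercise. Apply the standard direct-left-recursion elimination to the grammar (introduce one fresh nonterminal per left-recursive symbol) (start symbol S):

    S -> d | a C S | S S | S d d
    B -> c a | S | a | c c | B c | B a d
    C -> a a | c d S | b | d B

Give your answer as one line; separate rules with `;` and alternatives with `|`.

S -> d S' | a C S S'; B -> c a B' | S B' | a B' | c c B'; C -> a a | c d S | b | d B; S' -> S S' | d d S' | ε; B' -> c B' | a d B' | ε

Directly left-recursive nonterminals: S, B.
For S: α = {S, d d}, β = {d, a C S}. Rewrite as S → β S' and S' → α S' | ε.
For B: α = {c, a d}, β = {c a, S, a, c c}. Rewrite as B → β B' and B' → α B' | ε.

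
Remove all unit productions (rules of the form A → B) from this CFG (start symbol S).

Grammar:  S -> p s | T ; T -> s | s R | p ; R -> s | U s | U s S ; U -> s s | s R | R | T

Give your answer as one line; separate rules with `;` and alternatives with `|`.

Unit pairs: S ⇒* {T}; U ⇒* {R, T}.
For every A with A ⇒* B via unit rules, add B's non-unit alternatives to A; then delete every rule of the form X → Y.

S -> p s | s | s R | p; T -> s | s R | p; R -> s | U s | U s S; U -> s s | s R | s | U s | U s S | p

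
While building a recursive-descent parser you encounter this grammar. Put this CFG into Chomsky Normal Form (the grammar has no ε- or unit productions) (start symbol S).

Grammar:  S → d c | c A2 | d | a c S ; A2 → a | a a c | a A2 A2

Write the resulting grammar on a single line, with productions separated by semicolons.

S → X1 X2 | X2 A2 | d | X3 Y1; A2 → a | X3 Y2 | X3 Y3; X1 → d; X2 → c; X3 → a; Y1 → X2 S; Y2 → X3 X2; Y3 → A2 A2

Introduce a nonterminal for each terminal appearing in a rule of length ≥ 2: X1 → d, X2 → c, X3 → a.
Binarize each right-hand side of length ≥ 3 by chaining fresh nonterminals (Y1, Y2, …): affected rules were S → X3 X2 S; A2 → X3 X3 X2; A2 → X3 A2 A2.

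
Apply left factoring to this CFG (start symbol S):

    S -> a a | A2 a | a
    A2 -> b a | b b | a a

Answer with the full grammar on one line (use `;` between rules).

S -> A2 a | a S'; A2 -> a a | b A2'; S' -> a | ε; A2' -> a | b

S has alternatives sharing prefix 'a': factor to S → a S' with S' → a | ε.
A2 has alternatives sharing prefix 'b': factor to A2 → b A2' with A2' → a | b.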